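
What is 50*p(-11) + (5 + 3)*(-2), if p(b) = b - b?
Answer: -16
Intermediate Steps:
p(b) = 0
50*p(-11) + (5 + 3)*(-2) = 50*0 + (5 + 3)*(-2) = 0 + 8*(-2) = 0 - 16 = -16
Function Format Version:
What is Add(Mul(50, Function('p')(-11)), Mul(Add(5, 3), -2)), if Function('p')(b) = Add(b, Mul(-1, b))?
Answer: -16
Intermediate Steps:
Function('p')(b) = 0
Add(Mul(50, Function('p')(-11)), Mul(Add(5, 3), -2)) = Add(Mul(50, 0), Mul(Add(5, 3), -2)) = Add(0, Mul(8, -2)) = Add(0, -16) = -16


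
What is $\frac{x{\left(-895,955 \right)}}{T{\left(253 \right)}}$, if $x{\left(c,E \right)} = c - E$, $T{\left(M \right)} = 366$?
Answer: $- \frac{925}{183} \approx -5.0546$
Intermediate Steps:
$\frac{x{\left(-895,955 \right)}}{T{\left(253 \right)}} = \frac{-895 - 955}{366} = \left(-895 - 955\right) \frac{1}{366} = \left(-1850\right) \frac{1}{366} = - \frac{925}{183}$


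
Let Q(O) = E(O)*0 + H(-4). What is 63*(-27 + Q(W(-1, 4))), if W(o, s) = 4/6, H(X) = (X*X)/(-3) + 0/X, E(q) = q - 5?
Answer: -2037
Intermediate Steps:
E(q) = -5 + q
H(X) = -X²/3 (H(X) = X²*(-⅓) + 0 = -X²/3 + 0 = -X²/3)
W(o, s) = ⅔ (W(o, s) = 4*(⅙) = ⅔)
Q(O) = -16/3 (Q(O) = (-5 + O)*0 - ⅓*(-4)² = 0 - ⅓*16 = 0 - 16/3 = -16/3)
63*(-27 + Q(W(-1, 4))) = 63*(-27 - 16/3) = 63*(-97/3) = -2037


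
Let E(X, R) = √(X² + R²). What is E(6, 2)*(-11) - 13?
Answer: -13 - 22*√10 ≈ -82.570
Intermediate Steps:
E(X, R) = √(R² + X²)
E(6, 2)*(-11) - 13 = √(2² + 6²)*(-11) - 13 = √(4 + 36)*(-11) - 13 = √40*(-11) - 13 = (2*√10)*(-11) - 13 = -22*√10 - 13 = -13 - 22*√10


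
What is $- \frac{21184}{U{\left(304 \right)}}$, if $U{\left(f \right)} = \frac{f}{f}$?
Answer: $-21184$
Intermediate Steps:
$U{\left(f \right)} = 1$
$- \frac{21184}{U{\left(304 \right)}} = - \frac{21184}{1} = \left(-21184\right) 1 = -21184$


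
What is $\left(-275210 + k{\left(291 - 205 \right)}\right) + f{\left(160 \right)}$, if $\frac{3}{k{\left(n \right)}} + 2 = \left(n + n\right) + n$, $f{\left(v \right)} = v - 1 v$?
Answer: $- \frac{70453757}{256} \approx -2.7521 \cdot 10^{5}$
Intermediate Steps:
$f{\left(v \right)} = 0$ ($f{\left(v \right)} = v - v = 0$)
$k{\left(n \right)} = \frac{3}{-2 + 3 n}$ ($k{\left(n \right)} = \frac{3}{-2 + \left(\left(n + n\right) + n\right)} = \frac{3}{-2 + \left(2 n + n\right)} = \frac{3}{-2 + 3 n}$)
$\left(-275210 + k{\left(291 - 205 \right)}\right) + f{\left(160 \right)} = \left(-275210 + \frac{3}{-2 + 3 \left(291 - 205\right)}\right) + 0 = \left(-275210 + \frac{3}{-2 + 3 \cdot 86}\right) + 0 = \left(-275210 + \frac{3}{-2 + 258}\right) + 0 = \left(-275210 + \frac{3}{256}\right) + 0 = - \frac{70453757}{256} + 0 = - \frac{70453757}{256}$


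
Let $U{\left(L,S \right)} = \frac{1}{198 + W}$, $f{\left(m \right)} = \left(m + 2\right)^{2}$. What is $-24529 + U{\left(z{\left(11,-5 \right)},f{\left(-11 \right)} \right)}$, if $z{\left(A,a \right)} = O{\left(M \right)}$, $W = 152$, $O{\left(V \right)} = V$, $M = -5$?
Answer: $- \frac{8585149}{350} \approx -24529.0$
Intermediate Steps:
$z{\left(A,a \right)} = -5$
$f{\left(m \right)} = \left(2 + m\right)^{2}$
$U{\left(L,S \right)} = \frac{1}{350}$ ($U{\left(L,S \right)} = \frac{1}{198 + 152} = \frac{1}{350}$)
$-24529 + U{\left(z{\left(11,-5 \right)},f{\left(-11 \right)} \right)} = -24529 + \frac{1}{350} = - \frac{8585149}{350}$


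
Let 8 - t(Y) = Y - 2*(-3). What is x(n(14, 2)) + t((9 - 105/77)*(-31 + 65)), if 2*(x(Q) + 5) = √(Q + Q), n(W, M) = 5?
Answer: -2889/11 + √10/2 ≈ -261.06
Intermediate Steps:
x(Q) = -5 + √2*√Q/2 (x(Q) = -5 + √(Q + Q)/2 = -5 + √(2*Q)/2 = -5 + (√2*√Q)/2 = -5 + √2*√Q/2)
t(Y) = 2 - Y (t(Y) = 8 - (Y - 2*(-3)) = 8 - (Y + 6) = 8 - (6 + Y) = 8 + (-6 - Y) = 2 - Y)
x(n(14, 2)) + t((9 - 105/77)*(-31 + 65)) = (-5 + √2*√5/2) + (2 - (9 - 105/77)*(-31 + 65)) = (-5 + √10/2) + (2 - (9 - 105*1/77)*34) = (-5 + √10/2) + (2 - (9 - 15/11)*34) = (-5 + √10/2) + (2 - 84*34/11) = (-5 + √10/2) + (2 - 1*2856/11) = (-5 + √10/2) + (2 - 2856/11) = (-5 + √10/2) - 2834/11 = -2889/11 + √10/2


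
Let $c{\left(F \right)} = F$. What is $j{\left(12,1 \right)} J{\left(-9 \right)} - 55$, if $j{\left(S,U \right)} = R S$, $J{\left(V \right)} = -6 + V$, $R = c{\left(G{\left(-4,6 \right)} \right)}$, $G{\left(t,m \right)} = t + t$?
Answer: $1385$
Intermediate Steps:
$G{\left(t,m \right)} = 2 t$
$R = -8$ ($R = 2 \left(-4\right) = -8$)
$j{\left(S,U \right)} = - 8 S$
$j{\left(12,1 \right)} J{\left(-9 \right)} - 55 = \left(-8\right) 12 \left(-6 - 9\right) - 55 = \left(-96\right) \left(-15\right) - 55 = 1440 - 55 = 1385$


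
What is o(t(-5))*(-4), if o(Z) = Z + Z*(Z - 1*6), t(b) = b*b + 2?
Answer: -2376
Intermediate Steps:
t(b) = 2 + b**2 (t(b) = b**2 + 2 = 2 + b**2)
o(Z) = Z + Z*(-6 + Z) (o(Z) = Z + Z*(Z - 6) = Z + Z*(-6 + Z))
o(t(-5))*(-4) = ((2 + (-5)**2)*(-5 + (2 + (-5)**2)))*(-4) = ((2 + 25)*(-5 + (2 + 25)))*(-4) = (27*(-5 + 27))*(-4) = (27*22)*(-4) = 594*(-4) = -2376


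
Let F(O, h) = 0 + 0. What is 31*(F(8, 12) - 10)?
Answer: -310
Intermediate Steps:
F(O, h) = 0
31*(F(8, 12) - 10) = 31*(0 - 10) = 31*(-10) = -310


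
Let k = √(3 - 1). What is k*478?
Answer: 478*√2 ≈ 675.99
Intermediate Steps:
k = √2 ≈ 1.4142
k*478 = √2*478 = 478*√2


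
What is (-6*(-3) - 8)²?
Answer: 100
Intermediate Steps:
(-6*(-3) - 8)² = (18 - 8)² = 10² = 100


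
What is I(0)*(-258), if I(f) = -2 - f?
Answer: 516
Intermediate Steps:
I(0)*(-258) = (-2 - 1*0)*(-258) = (-2 + 0)*(-258) = -2*(-258) = 516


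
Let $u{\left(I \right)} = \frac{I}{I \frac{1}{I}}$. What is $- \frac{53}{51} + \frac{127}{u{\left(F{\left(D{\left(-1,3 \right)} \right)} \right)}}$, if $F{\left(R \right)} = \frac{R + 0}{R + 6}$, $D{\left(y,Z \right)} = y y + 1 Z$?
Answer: $\frac{32279}{102} \approx 316.46$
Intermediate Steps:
$D{\left(y,Z \right)} = Z + y^{2}$ ($D{\left(y,Z \right)} = y^{2} + Z = Z + y^{2}$)
$F{\left(R \right)} = \frac{R}{6 + R}$
$u{\left(I \right)} = I$ ($u{\left(I \right)} = \frac{I}{1} = I 1 = I$)
$- \frac{53}{51} + \frac{127}{u{\left(F{\left(D{\left(-1,3 \right)} \right)} \right)}} = - \frac{53}{51} + \frac{127}{\left(3 + \left(-1\right)^{2}\right) \frac{1}{6 + \left(3 + \left(-1\right)^{2}\right)}} = \left(-53\right) \frac{1}{51} + \frac{127}{\left(3 + 1\right) \frac{1}{6 + \left(3 + 1\right)}} = - \frac{53}{51} + \frac{127}{4 \frac{1}{6 + 4}} = - \frac{53}{51} + \frac{127}{4 \cdot \frac{1}{10}} = - \frac{53}{51} + \frac{127}{\frac{2}{5}} = - \frac{53}{51} + 127 \cdot \frac{5}{2} = - \frac{53}{51} + \frac{635}{2} = \frac{32279}{102}$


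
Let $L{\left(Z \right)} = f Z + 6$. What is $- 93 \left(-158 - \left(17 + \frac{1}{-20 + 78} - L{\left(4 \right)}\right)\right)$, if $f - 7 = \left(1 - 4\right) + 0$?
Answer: $\frac{825375}{58} \approx 14231.0$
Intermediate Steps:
$f = 4$ ($f = 7 + \left(\left(1 - 4\right) + 0\right) = 7 + \left(-3 + 0\right) = 7 - 3 = 4$)
$L{\left(Z \right)} = 6 + 4 Z$ ($L{\left(Z \right)} = 4 Z + 6 = 6 + 4 Z$)
$- 93 \left(-158 - \left(17 + \frac{1}{-20 + 78} - L{\left(4 \right)}\right)\right) = - 93 \left(-158 + \left(\left(-17 + \left(6 + 4 \cdot 4\right)\right) - \frac{1}{-20 + 78}\right)\right) = - 93 \left(-158 + \left(\left(-17 + \left(6 + 16\right)\right) - \frac{1}{58}\right)\right) = - 93 \left(-158 + \left(\left(-17 + 22\right) - \frac{1}{58}\right)\right) = - 93 \left(-158 + \left(5 - \frac{1}{58}\right)\right) = - 93 \left(-158 + \frac{289}{58}\right) = \left(-93\right) \left(- \frac{8875}{58}\right) = \frac{825375}{58}$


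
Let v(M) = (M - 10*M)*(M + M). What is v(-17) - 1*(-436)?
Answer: -4766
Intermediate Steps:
v(M) = -18*M² (v(M) = (-9*M)*(2*M) = -18*M²)
v(-17) - 1*(-436) = -18*(-17)² - 1*(-436) = -18*289 + 436 = -5202 + 436 = -4766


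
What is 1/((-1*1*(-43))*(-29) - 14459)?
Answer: -1/15706 ≈ -6.3670e-5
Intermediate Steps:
1/((-1*1*(-43))*(-29) - 14459) = 1/(-1*(-43)*(-29) - 14459) = 1/(43*(-29) - 14459) = 1/(-1247 - 14459) = 1/(-15706) = -1/15706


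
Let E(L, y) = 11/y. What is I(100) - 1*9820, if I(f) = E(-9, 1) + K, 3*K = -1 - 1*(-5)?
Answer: -29423/3 ≈ -9807.7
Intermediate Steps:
K = 4/3 (K = (-1 - 1*(-5))/3 = (-1 + 5)/3 = (1/3)*4 = 4/3 ≈ 1.3333)
I(f) = 37/3 (I(f) = 11/1 + 4/3 = 11*1 + 4/3 = 11 + 4/3 = 37/3)
I(100) - 1*9820 = 37/3 - 1*9820 = 37/3 - 9820 = -29423/3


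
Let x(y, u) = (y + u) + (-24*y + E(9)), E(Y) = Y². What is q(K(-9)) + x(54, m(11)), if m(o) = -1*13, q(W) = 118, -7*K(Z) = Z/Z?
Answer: -1056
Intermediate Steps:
K(Z) = -⅐ (K(Z) = -Z/(7*Z) = -⅐*1 = -⅐)
m(o) = -13
x(y, u) = 81 + u - 23*y (x(y, u) = (y + u) + (-24*y + 9²) = (u + y) + (-24*y + 81) = (u + y) + (81 - 24*y) = 81 + u - 23*y)
q(K(-9)) + x(54, m(11)) = 118 + (81 - 13 - 23*54) = 118 + (81 - 13 - 1242) = 118 - 1174 = -1056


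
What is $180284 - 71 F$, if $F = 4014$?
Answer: $-104710$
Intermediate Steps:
$180284 - 71 F = 180284 - 284994 = -104710$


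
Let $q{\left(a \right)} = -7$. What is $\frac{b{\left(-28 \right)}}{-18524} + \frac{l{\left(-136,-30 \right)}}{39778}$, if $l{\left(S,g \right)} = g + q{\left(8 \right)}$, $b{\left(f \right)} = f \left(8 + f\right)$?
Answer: $- \frac{5740267}{184211918} \approx -0.031161$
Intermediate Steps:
$l{\left(S,g \right)} = -7 + g$ ($l{\left(S,g \right)} = g - 7 = -7 + g$)
$\frac{b{\left(-28 \right)}}{-18524} + \frac{l{\left(-136,-30 \right)}}{39778} = \frac{\left(-28\right) \left(8 - 28\right)}{-18524} + \frac{-7 - 30}{39778} = \left(-28\right) \left(-20\right) \left(- \frac{1}{18524}\right) - \frac{37}{39778} = 560 \left(- \frac{1}{18524}\right) - \frac{37}{39778} = - \frac{140}{4631} - \frac{37}{39778} = - \frac{5740267}{184211918}$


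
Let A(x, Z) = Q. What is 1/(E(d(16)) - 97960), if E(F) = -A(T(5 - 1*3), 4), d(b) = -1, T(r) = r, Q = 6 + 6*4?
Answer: -1/97990 ≈ -1.0205e-5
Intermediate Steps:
Q = 30 (Q = 6 + 24 = 30)
A(x, Z) = 30
E(F) = -30 (E(F) = -1*30 = -30)
1/(E(d(16)) - 97960) = 1/(-30 - 97960) = 1/(-97990) = -1/97990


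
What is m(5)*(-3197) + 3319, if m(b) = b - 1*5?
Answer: 3319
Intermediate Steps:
m(b) = -5 + b (m(b) = b - 5 = -5 + b)
m(5)*(-3197) + 3319 = (-5 + 5)*(-3197) + 3319 = 0*(-3197) + 3319 = 0 + 3319 = 3319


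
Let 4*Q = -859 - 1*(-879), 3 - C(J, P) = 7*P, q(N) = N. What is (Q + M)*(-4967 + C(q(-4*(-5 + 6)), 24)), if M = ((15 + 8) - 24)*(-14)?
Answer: -97508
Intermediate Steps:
C(J, P) = 3 - 7*P
M = 14 (M = (23 - 24)*(-14) = -1*(-14) = 14)
Q = 5 (Q = (-859 - 1*(-879))/4 = (-859 + 879)/4 = (1/4)*20 = 5)
(Q + M)*(-4967 + C(q(-4*(-5 + 6)), 24)) = (5 + 14)*(-4967 + (3 - 7*24)) = 19*(-4967 + (3 - 168)) = 19*(-4967 - 165) = 19*(-5132) = -97508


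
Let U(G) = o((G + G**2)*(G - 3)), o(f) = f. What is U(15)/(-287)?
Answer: -2880/287 ≈ -10.035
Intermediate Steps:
U(G) = (-3 + G)*(G + G**2) (U(G) = (G + G**2)*(G - 3) = (G + G**2)*(-3 + G) = (-3 + G)*(G + G**2))
U(15)/(-287) = (15*(-3 + 15**2 - 2*15))/(-287) = (15*(-3 + 225 - 30))*(-1/287) = (15*192)*(-1/287) = 2880*(-1/287) = -2880/287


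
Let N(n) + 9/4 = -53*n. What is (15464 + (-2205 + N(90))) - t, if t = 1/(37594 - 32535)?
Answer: 171737869/20236 ≈ 8486.8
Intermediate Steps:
N(n) = -9/4 - 53*n
t = 1/5059 ≈ 0.00019767
(15464 + (-2205 + N(90))) - t = (15464 + (-2205 + (-9/4 - 53*90))) - 1*1/5059 = (15464 + (-2205 + (-9/4 - 4770))) - 1/5059 = (15464 + (-2205 - 19089/4)) - 1/5059 = (15464 - 27909/4) - 1/5059 = 33947/4 - 1/5059 = 171737869/20236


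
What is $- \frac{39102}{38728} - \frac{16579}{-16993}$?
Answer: $- \frac{11194387}{329052452} \approx -0.03402$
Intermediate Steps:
$- \frac{39102}{38728} - \frac{16579}{-16993} = \left(-39102\right) \frac{1}{38728} - - \frac{16579}{16993} = - \frac{19551}{19364} + \frac{16579}{16993} = - \frac{11194387}{329052452}$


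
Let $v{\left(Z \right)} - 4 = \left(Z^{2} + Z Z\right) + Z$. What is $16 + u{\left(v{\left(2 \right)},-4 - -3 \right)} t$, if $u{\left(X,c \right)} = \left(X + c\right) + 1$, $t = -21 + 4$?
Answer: $-222$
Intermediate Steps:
$v{\left(Z \right)} = 4 + Z + 2 Z^{2}$ ($v{\left(Z \right)} = 4 + \left(\left(Z^{2} + Z Z\right) + Z\right) = 4 + \left(\left(Z^{2} + Z^{2}\right) + Z\right) = 4 + \left(2 Z^{2} + Z\right) = 4 + \left(Z + 2 Z^{2}\right) = 4 + Z + 2 Z^{2}$)
$t = -17$
$u{\left(X,c \right)} = 1 + X + c$
$16 + u{\left(v{\left(2 \right)},-4 - -3 \right)} t = 16 + \left(1 + \left(4 + 2 + 2 \cdot 2^{2}\right) - 1\right) \left(-17\right) = 16 + \left(1 + \left(4 + 2 + 2 \cdot 4\right) + \left(-4 + 3\right)\right) \left(-17\right) = 16 + \left(1 + \left(4 + 2 + 8\right) - 1\right) \left(-17\right) = 16 + \left(1 + 14 - 1\right) \left(-17\right) = 16 + 14 \left(-17\right) = 16 - 238 = -222$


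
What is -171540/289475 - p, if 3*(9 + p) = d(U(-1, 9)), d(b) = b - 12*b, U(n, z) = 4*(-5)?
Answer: -11276659/173685 ≈ -64.926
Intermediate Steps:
U(n, z) = -20
d(b) = -11*b
p = 193/3 (p = -9 + (-11*(-20))/3 = -9 + (⅓)*220 = -9 + 220/3 = 193/3 ≈ 64.333)
-171540/289475 - p = -171540/289475 - 1*193/3 = -171540*1/289475 - 193/3 = -34308/57895 - 193/3 = -11276659/173685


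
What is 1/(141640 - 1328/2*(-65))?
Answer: 1/184800 ≈ 5.4113e-6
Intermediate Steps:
1/(141640 - 1328/2*(-65)) = 1/(141640 - 83*8*(-65)) = 1/(141640 - 664*(-65)) = 1/(141640 + 43160) = 1/184800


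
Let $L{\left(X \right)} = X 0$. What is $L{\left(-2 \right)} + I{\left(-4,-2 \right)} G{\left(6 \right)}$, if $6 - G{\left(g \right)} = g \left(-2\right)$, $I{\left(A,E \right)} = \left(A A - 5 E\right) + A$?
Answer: $396$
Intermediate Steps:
$I{\left(A,E \right)} = A + A^{2} - 5 E$ ($I{\left(A,E \right)} = \left(A^{2} - 5 E\right) + A = A + A^{2} - 5 E$)
$L{\left(X \right)} = 0$
$G{\left(g \right)} = 6 + 2 g$ ($G{\left(g \right)} = 6 - g \left(-2\right) = 6 - - 2 g = 6 + 2 g$)
$L{\left(-2 \right)} + I{\left(-4,-2 \right)} G{\left(6 \right)} = 0 + \left(-4 + \left(-4\right)^{2} - -10\right) \left(6 + 2 \cdot 6\right) = 0 + \left(-4 + 16 + 10\right) \left(6 + 12\right) = 0 + 22 \cdot 18 = 0 + 396 = 396$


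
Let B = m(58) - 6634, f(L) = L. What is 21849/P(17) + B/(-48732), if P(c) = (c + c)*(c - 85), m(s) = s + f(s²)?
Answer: -264329831/28167096 ≈ -9.3844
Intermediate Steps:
m(s) = s + s²
B = -3212 (B = 58*(1 + 58) - 6634 = 58*59 - 6634 = 3422 - 6634 = -3212)
P(c) = 2*c*(-85 + c) (P(c) = (2*c)*(-85 + c) = 2*c*(-85 + c))
21849/P(17) + B/(-48732) = 21849/((2*17*(-85 + 17))) - 3212/(-48732) = 21849/((2*17*(-68))) - 3212*(-1/48732) = 21849/(-2312) + 803/12183 = 21849*(-1/2312) + 803/12183 = -21849/2312 + 803/12183 = -264329831/28167096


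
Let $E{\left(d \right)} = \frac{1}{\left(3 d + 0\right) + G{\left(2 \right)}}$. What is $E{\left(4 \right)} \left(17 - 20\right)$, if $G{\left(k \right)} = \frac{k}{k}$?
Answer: $- \frac{3}{13} \approx -0.23077$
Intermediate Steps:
$G{\left(k \right)} = 1$
$E{\left(d \right)} = \frac{1}{1 + 3 d}$ ($E{\left(d \right)} = \frac{1}{\left(3 d + 0\right) + 1} = \frac{1}{3 d + 1} = \frac{1}{1 + 3 d}$)
$E{\left(4 \right)} \left(17 - 20\right) = \frac{17 - 20}{1 + 3 \cdot 4} = \frac{1}{1 + 12} \left(-3\right) = \frac{1}{13} \left(-3\right) = - \frac{3}{13}$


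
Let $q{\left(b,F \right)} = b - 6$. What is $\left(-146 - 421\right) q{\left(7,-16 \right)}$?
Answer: $-567$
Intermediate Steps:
$q{\left(b,F \right)} = -6 + b$
$\left(-146 - 421\right) q{\left(7,-16 \right)} = \left(-146 - 421\right) \left(-6 + 7\right) = \left(-567\right) 1 = -567$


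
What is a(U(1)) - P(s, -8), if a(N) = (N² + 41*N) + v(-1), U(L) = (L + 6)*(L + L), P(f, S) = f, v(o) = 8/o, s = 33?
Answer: 729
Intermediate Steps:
U(L) = 2*L*(6 + L) (U(L) = (6 + L)*(2*L) = 2*L*(6 + L))
a(N) = -8 + N² + 41*N (a(N) = (N² + 41*N) + 8/(-1) = (N² + 41*N) + 8*(-1) = (N² + 41*N) - 8 = -8 + N² + 41*N)
a(U(1)) - P(s, -8) = (-8 + (2*1*(6 + 1))² + 41*(2*1*(6 + 1))) - 1*33 = (-8 + (2*1*7)² + 41*(2*1*7)) - 33 = (-8 + 14² + 41*14) - 33 = (-8 + 196 + 574) - 33 = 762 - 33 = 729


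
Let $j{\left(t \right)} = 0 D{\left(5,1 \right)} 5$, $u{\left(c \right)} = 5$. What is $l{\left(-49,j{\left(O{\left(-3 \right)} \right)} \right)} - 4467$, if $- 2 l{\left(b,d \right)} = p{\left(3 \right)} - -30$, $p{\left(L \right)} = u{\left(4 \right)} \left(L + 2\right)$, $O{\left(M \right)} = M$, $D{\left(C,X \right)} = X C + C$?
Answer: $- \frac{8989}{2} \approx -4494.5$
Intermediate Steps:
$D{\left(C,X \right)} = C + C X$ ($D{\left(C,X \right)} = C X + C = C + C X$)
$p{\left(L \right)} = 10 + 5 L$ ($p{\left(L \right)} = 5 \left(L + 2\right) = 5 \left(2 + L\right) = 10 + 5 L$)
$j{\left(t \right)} = 0$ ($j{\left(t \right)} = 0 \cdot 5 \left(1 + 1\right) 5 = 0 \cdot 5 \cdot 2 \cdot 5 = 0 \cdot 10 \cdot 5 = 0 \cdot 5 = 0$)
$l{\left(b,d \right)} = - \frac{55}{2}$ ($l{\left(b,d \right)} = - \frac{\left(10 + 5 \cdot 3\right) - -30}{2} = - \frac{\left(10 + 15\right) + 30}{2} = - \frac{25 + 30}{2} = \left(- \frac{1}{2}\right) 55 = - \frac{55}{2}$)
$l{\left(-49,j{\left(O{\left(-3 \right)} \right)} \right)} - 4467 = - \frac{55}{2} - 4467 = - \frac{8989}{2}$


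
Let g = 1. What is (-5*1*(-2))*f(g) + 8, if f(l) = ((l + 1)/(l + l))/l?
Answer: 18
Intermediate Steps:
f(l) = (1 + l)/(2*l²) (f(l) = ((1 + l)/((2*l)))/l = ((1 + l)*(1/(2*l)))/l = ((1 + l)/(2*l))/l = (1 + l)/(2*l²))
(-5*1*(-2))*f(g) + 8 = (-5*1*(-2))*((½)*(1 + 1)/1²) + 8 = (-5*(-2))*((½)*1*2) + 8 = 10*1 + 8 = 10 + 8 = 18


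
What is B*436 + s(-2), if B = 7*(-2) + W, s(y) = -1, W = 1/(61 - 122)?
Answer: -372841/61 ≈ -6112.1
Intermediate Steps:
W = -1/61 (W = 1/(-61) = -1/61 ≈ -0.016393)
B = -855/61 (B = 7*(-2) - 1/61 = -14 - 1/61 = -855/61 ≈ -14.016)
B*436 + s(-2) = -855/61*436 - 1 = -372780/61 - 1 = -372841/61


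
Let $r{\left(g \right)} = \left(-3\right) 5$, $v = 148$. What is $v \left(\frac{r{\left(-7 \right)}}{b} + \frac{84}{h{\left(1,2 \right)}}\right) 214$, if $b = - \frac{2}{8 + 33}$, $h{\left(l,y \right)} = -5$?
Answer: $\frac{46035252}{5} \approx 9.2071 \cdot 10^{6}$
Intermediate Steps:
$r{\left(g \right)} = -15$
$b = - \frac{2}{41} \approx -0.048781$
$v \left(\frac{r{\left(-7 \right)}}{b} + \frac{84}{h{\left(1,2 \right)}}\right) 214 = 148 \left(- \frac{15}{- \frac{2}{41}} + \frac{84}{-5}\right) 214 = 148 \left(\left(-15\right) \left(- \frac{41}{2}\right) + 84 \left(- \frac{1}{5}\right)\right) 214 = 148 \left(\frac{615}{2} - \frac{84}{5}\right) 214 = 148 \cdot \frac{2907}{10} \cdot 214 = \frac{215118}{5} \cdot 214 = \frac{46035252}{5}$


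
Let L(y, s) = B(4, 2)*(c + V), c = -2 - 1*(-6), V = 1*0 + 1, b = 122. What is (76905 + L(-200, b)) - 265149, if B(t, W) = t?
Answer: -188224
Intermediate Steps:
V = 1 (V = 0 + 1 = 1)
c = 4 (c = -2 + 6 = 4)
L(y, s) = 20 (L(y, s) = 4*(4 + 1) = 4*5 = 20)
(76905 + L(-200, b)) - 265149 = (76905 + 20) - 265149 = 76925 - 265149 = -188224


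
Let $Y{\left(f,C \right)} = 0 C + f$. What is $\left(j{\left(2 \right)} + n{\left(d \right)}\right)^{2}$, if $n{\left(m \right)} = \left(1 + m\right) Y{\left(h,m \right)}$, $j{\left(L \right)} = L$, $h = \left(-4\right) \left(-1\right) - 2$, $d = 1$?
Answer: $36$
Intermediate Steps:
$h = 2$ ($h = 4 - 2 = 2$)
$Y{\left(f,C \right)} = f$ ($Y{\left(f,C \right)} = 0 + f = f$)
$n{\left(m \right)} = 2 + 2 m$ ($n{\left(m \right)} = \left(1 + m\right) 2 = 2 + 2 m$)
$\left(j{\left(2 \right)} + n{\left(d \right)}\right)^{2} = \left(2 + \left(2 + 2 \cdot 1\right)\right)^{2} = \left(2 + \left(2 + 2\right)\right)^{2} = \left(2 + 4\right)^{2} = 6^{2} = 36$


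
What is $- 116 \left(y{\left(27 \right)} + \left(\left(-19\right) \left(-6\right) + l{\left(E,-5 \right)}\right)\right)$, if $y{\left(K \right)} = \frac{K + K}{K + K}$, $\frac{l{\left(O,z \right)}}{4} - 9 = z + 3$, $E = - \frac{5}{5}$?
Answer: $-16588$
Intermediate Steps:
$E = -1$ ($E = \left(-5\right) \frac{1}{5} = -1$)
$l{\left(O,z \right)} = 48 + 4 z$ ($l{\left(O,z \right)} = 36 + 4 \left(z + 3\right) = 36 + 4 \left(3 + z\right) = 36 + \left(12 + 4 z\right) = 48 + 4 z$)
$y{\left(K \right)} = 1$ ($y{\left(K \right)} = \frac{2 K}{2 K} = 2 K \frac{1}{2 K} = 1$)
$- 116 \left(y{\left(27 \right)} + \left(\left(-19\right) \left(-6\right) + l{\left(E,-5 \right)}\right)\right) = - 116 \left(1 + \left(\left(-19\right) \left(-6\right) + \left(48 + 4 \left(-5\right)\right)\right)\right) = - 116 \left(1 + \left(114 + \left(48 - 20\right)\right)\right) = - 116 \left(1 + \left(114 + 28\right)\right) = - 116 \left(1 + 142\right) = \left(-116\right) 143 = -16588$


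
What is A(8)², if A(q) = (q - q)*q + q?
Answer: 64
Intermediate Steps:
A(q) = q (A(q) = 0*q + q = 0 + q = q)
A(8)² = 8² = 64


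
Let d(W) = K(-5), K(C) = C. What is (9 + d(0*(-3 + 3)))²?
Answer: 16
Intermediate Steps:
d(W) = -5
(9 + d(0*(-3 + 3)))² = (9 - 5)² = 4² = 16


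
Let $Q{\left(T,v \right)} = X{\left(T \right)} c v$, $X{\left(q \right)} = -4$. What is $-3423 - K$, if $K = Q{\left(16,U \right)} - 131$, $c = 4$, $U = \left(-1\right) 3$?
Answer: $-3340$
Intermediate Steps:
$U = -3$
$Q{\left(T,v \right)} = - 16 v$ ($Q{\left(T,v \right)} = \left(-4\right) 4 v = - 16 v$)
$K = -83$ ($K = \left(-16\right) \left(-3\right) - 131 = 48 - 131 = -83$)
$-3423 - K = -3423 - -83 = -3423 + 83 = -3340$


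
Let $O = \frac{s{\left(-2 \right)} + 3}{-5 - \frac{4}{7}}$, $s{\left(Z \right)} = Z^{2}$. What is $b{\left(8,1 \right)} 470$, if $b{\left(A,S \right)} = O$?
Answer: $- \frac{23030}{39} \approx -590.51$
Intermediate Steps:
$O = - \frac{49}{39}$ ($O = \frac{\left(-2\right)^{2} + 3}{-5 - \frac{4}{7}} = \frac{4 + 3}{-5 - \frac{4}{7}} = \frac{7}{-5 - \frac{4}{7}} = \frac{7}{- \frac{39}{7}} = 7 \left(- \frac{7}{39}\right) = - \frac{49}{39} \approx -1.2564$)
$b{\left(A,S \right)} = - \frac{49}{39}$
$b{\left(8,1 \right)} 470 = \left(- \frac{49}{39}\right) 470 = - \frac{23030}{39}$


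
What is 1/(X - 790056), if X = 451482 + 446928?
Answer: 1/108354 ≈ 9.2290e-6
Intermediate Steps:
X = 898410
1/(X - 790056) = 1/(898410 - 790056) = 1/108354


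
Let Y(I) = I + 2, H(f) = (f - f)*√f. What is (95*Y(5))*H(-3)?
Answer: 0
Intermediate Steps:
H(f) = 0 (H(f) = 0*√f = 0)
Y(I) = 2 + I
(95*Y(5))*H(-3) = (95*(2 + 5))*0 = (95*7)*0 = 665*0 = 0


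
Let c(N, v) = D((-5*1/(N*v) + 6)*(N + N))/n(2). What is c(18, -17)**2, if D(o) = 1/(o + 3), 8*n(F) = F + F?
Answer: 1156/13935289 ≈ 8.2955e-5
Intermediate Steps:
n(F) = F/4 (n(F) = (F + F)/8 = (2*F)/8 = F/4)
D(o) = 1/(3 + o)
c(N, v) = 2/(3 + 2*N*(6 - 5/(N*v))) (c(N, v) = 1/((3 + (-5*1/(N*v) + 6)*(N + N))*(((1/4)*2))) = 1/((3 + (-5/(N*v) + 6)*(2*N))*(1/2)) = 2/(3 + (-5/(N*v) + 6)*(2*N)) = 2/(3 + (6 - 5/(N*v))*(2*N)) = 2/(3 + 2*N*(6 - 5/(N*v))))
c(18, -17)**2 = (2*(-17)/(-10 + 3*(-17) + 12*18*(-17)))**2 = (2*(-17)/(-10 - 51 - 3672))**2 = (2*(-17)/(-3733))**2 = (2*(-17)*(-1/3733))**2 = (34/3733)**2 = 1156/13935289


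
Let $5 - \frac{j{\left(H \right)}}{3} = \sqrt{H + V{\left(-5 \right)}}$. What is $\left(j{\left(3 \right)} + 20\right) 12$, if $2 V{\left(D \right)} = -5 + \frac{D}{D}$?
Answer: $384$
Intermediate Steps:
$V{\left(D \right)} = -2$ ($V{\left(D \right)} = \frac{-5 + \frac{D}{D}}{2} = \frac{-5 + 1}{2} = \frac{1}{2} \left(-4\right) = -2$)
$j{\left(H \right)} = 15 - 3 \sqrt{-2 + H}$ ($j{\left(H \right)} = 15 - 3 \sqrt{H - 2} = 15 - 3 \sqrt{-2 + H}$)
$\left(j{\left(3 \right)} + 20\right) 12 = \left(\left(15 - 3 \sqrt{-2 + 3}\right) + 20\right) 12 = \left(\left(15 - 3 \sqrt{1}\right) + 20\right) 12 = \left(\left(15 - 3\right) + 20\right) 12 = \left(12 + 20\right) 12 = 32 \cdot 12 = 384$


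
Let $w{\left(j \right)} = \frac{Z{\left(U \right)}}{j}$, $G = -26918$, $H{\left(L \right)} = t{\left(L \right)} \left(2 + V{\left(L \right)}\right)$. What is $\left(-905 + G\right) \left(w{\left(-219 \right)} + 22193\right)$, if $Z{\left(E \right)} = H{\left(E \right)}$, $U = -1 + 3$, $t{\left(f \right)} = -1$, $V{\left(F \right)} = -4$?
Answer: $- \frac{135227153095}{219} \approx -6.1748 \cdot 10^{8}$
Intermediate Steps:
$H{\left(L \right)} = 2$ ($H{\left(L \right)} = - (2 - 4) = \left(-1\right) \left(-2\right) = 2$)
$U = 2$
$Z{\left(E \right)} = 2$
$w{\left(j \right)} = \frac{2}{j}$
$\left(-905 + G\right) \left(w{\left(-219 \right)} + 22193\right) = \left(-905 - 26918\right) \left(\frac{2}{-219} + 22193\right) = - 27823 \left(2 \left(- \frac{1}{219}\right) + 22193\right) = - 27823 \left(- \frac{2}{219} + 22193\right) = \left(-27823\right) \frac{4860265}{219} = - \frac{135227153095}{219}$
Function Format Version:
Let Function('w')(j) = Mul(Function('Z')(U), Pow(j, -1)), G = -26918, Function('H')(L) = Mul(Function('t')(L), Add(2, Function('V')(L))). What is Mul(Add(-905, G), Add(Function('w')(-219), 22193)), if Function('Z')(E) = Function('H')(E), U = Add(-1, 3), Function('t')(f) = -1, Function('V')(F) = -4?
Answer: Rational(-135227153095, 219) ≈ -6.1748e+8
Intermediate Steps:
Function('H')(L) = 2 (Function('H')(L) = Mul(-1, Add(2, -4)) = Mul(-1, -2) = 2)
U = 2
Function('Z')(E) = 2
Function('w')(j) = Mul(2, Pow(j, -1))
Mul(Add(-905, G), Add(Function('w')(-219), 22193)) = Mul(Add(-905, -26918), Add(Mul(2, Pow(-219, -1)), 22193)) = Mul(-27823, Add(Mul(2, Rational(-1, 219)), 22193)) = Mul(-27823, Add(Rational(-2, 219), 22193)) = Mul(-27823, Rational(4860265, 219)) = Rational(-135227153095, 219)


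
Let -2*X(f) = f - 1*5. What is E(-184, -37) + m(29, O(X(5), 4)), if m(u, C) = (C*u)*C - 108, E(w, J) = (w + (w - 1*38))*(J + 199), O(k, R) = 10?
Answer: -62980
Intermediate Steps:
X(f) = 5/2 - f/2 (X(f) = -(f - 1*5)/2 = -(f - 5)/2 = -(-5 + f)/2 = 5/2 - f/2)
E(w, J) = (-38 + 2*w)*(199 + J) (E(w, J) = (w + (w - 38))*(199 + J) = (w + (-38 + w))*(199 + J) = (-38 + 2*w)*(199 + J))
m(u, C) = -108 + u*C² (m(u, C) = u*C² - 108 = -108 + u*C²)
E(-184, -37) + m(29, O(X(5), 4)) = (-7562 - 38*(-37) + 398*(-184) + 2*(-37)*(-184)) + (-108 + 29*10²) = (-7562 + 1406 - 73232 + 13616) + (-108 + 29*100) = -65772 + (-108 + 2900) = -65772 + 2792 = -62980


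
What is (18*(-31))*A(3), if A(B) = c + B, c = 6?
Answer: -5022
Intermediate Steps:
A(B) = 6 + B
(18*(-31))*A(3) = (18*(-31))*(6 + 3) = -558*9 = -5022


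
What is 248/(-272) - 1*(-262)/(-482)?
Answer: -11925/8194 ≈ -1.4553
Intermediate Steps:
248/(-272) - 1*(-262)/(-482) = 248*(-1/272) + 262*(-1/482) = -31/34 - 131/241 = -11925/8194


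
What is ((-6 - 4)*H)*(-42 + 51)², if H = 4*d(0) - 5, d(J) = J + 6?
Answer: -15390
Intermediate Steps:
d(J) = 6 + J
H = 19 (H = 4*(6 + 0) - 5 = 4*6 - 5 = 24 - 5 = 19)
((-6 - 4)*H)*(-42 + 51)² = ((-6 - 4)*19)*(-42 + 51)² = -10*19*9² = -190*81 = -15390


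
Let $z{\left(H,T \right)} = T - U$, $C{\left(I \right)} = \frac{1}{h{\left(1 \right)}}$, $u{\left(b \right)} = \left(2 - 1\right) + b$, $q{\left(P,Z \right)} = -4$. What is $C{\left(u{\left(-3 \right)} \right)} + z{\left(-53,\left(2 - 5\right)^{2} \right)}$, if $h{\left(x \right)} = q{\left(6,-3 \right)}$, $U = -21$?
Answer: $\frac{119}{4} \approx 29.75$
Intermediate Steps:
$h{\left(x \right)} = -4$
$u{\left(b \right)} = 1 + b$
$C{\left(I \right)} = - \frac{1}{4}$ ($C{\left(I \right)} = \frac{1}{-4} = - \frac{1}{4}$)
$z{\left(H,T \right)} = 21 + T$ ($z{\left(H,T \right)} = T - -21 = T + 21 = 21 + T$)
$C{\left(u{\left(-3 \right)} \right)} + z{\left(-53,\left(2 - 5\right)^{2} \right)} = - \frac{1}{4} + \left(21 + \left(2 - 5\right)^{2}\right) = - \frac{1}{4} + \left(21 + \left(-3\right)^{2}\right) = - \frac{1}{4} + \left(21 + 9\right) = - \frac{1}{4} + 30 = \frac{119}{4}$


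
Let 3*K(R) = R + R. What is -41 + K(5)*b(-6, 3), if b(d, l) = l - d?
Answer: -11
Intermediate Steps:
K(R) = 2*R/3 (K(R) = (R + R)/3 = (2*R)/3 = 2*R/3)
-41 + K(5)*b(-6, 3) = -41 + ((⅔)*5)*(3 - 1*(-6)) = -41 + 10*(3 + 6)/3 = -41 + (10/3)*9 = -41 + 30 = -11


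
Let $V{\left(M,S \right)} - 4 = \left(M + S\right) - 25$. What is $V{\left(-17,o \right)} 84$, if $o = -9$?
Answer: $-3948$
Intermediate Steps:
$V{\left(M,S \right)} = -21 + M + S$ ($V{\left(M,S \right)} = 4 - \left(25 - M - S\right) = 4 + \left(-25 + M + S\right) = -21 + M + S$)
$V{\left(-17,o \right)} 84 = \left(-21 - 17 - 9\right) 84 = \left(-47\right) 84 = -3948$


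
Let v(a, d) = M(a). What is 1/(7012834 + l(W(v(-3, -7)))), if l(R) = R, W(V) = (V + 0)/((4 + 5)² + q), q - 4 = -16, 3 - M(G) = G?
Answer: 23/161295184 ≈ 1.4260e-7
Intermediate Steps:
M(G) = 3 - G
v(a, d) = 3 - a
q = -12 (q = 4 - 16 = -12)
W(V) = V/69 (W(V) = (V + 0)/((4 + 5)² - 12) = V/(9² - 12) = V/(81 - 12) = V/69)
1/(7012834 + l(W(v(-3, -7)))) = 1/(7012834 + (3 - 1*(-3))/69) = 1/(7012834 + (3 + 3)/69) = 1/(7012834 + (1/69)*6) = 1/(7012834 + 2/23) = 1/(161295184/23) = 23/161295184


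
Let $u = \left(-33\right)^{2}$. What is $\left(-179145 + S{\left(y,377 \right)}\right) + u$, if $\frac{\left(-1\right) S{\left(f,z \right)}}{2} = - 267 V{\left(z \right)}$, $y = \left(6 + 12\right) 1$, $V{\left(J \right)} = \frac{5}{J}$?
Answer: $- \frac{67124442}{377} \approx -1.7805 \cdot 10^{5}$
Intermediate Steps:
$u = 1089$
$y = 18$ ($y = 18 \cdot 1 = 18$)
$S{\left(f,z \right)} = \frac{2670}{z}$ ($S{\left(f,z \right)} = - 2 \left(- 267 \frac{5}{z}\right) = - 2 \left(- \frac{1335}{z}\right) = \frac{2670}{z}$)
$\left(-179145 + S{\left(y,377 \right)}\right) + u = \left(-179145 + \frac{2670}{377}\right) + 1089 = - \frac{67534995}{377} + 1089 = - \frac{67124442}{377}$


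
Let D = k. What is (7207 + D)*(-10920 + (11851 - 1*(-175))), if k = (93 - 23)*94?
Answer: 15248422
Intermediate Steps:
k = 6580 (k = 70*94 = 6580)
D = 6580
(7207 + D)*(-10920 + (11851 - 1*(-175))) = (7207 + 6580)*(-10920 + (11851 - 1*(-175))) = 13787*(-10920 + (11851 + 175)) = 13787*(-10920 + 12026) = 13787*1106 = 15248422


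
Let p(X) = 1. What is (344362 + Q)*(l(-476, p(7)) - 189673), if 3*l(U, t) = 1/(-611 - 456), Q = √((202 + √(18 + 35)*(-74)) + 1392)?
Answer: -209077072121188/3201 - 607143274*√(1594 - 74*√53)/3201 ≈ -6.5322e+10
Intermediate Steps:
Q = √(1594 - 74*√53) (Q = √((202 + √53*(-74)) + 1392) = √((202 - 74*√53) + 1392) = √(1594 - 74*√53) ≈ 32.485)
l(U, t) = -1/3201 (l(U, t) = 1/(3*(-611 - 456)) = (⅓)/(-1067) = (⅓)*(-1/1067) = -1/3201)
(344362 + Q)*(l(-476, p(7)) - 189673) = (344362 + √(1594 - 74*√53))*(-1/3201 - 189673) = (344362 + √(1594 - 74*√53))*(-607143274/3201) = -209077072121188/3201 - 607143274*√(1594 - 74*√53)/3201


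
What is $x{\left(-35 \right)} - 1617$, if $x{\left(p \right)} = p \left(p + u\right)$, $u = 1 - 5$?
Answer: $-252$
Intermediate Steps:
$u = -4$
$x{\left(p \right)} = p \left(-4 + p\right)$ ($x{\left(p \right)} = p \left(p - 4\right) = p \left(-4 + p\right)$)
$x{\left(-35 \right)} - 1617 = - 35 \left(-4 - 35\right) - 1617 = \left(-35\right) \left(-39\right) - 1617 = 1365 - 1617 = -252$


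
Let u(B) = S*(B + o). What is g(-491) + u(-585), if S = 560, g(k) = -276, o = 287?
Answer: -167156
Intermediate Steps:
u(B) = 160720 + 560*B (u(B) = 560*(B + 287) = 560*(287 + B) = 160720 + 560*B)
g(-491) + u(-585) = -276 + (160720 + 560*(-585)) = -276 + (160720 - 327600) = -276 - 166880 = -167156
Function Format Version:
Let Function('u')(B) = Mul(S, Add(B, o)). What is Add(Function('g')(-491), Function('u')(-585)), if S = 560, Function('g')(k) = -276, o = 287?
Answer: -167156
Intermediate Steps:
Function('u')(B) = Add(160720, Mul(560, B)) (Function('u')(B) = Mul(560, Add(B, 287)) = Mul(560, Add(287, B)) = Add(160720, Mul(560, B)))
Add(Function('g')(-491), Function('u')(-585)) = Add(-276, Add(160720, Mul(560, -585))) = Add(-276, Add(160720, -327600)) = Add(-276, -166880) = -167156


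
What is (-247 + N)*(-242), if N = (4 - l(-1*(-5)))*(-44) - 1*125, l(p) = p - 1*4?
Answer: 121968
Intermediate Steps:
l(p) = -4 + p (l(p) = p - 4 = -4 + p)
N = -257 (N = (4 - (-4 - 1*(-5)))*(-44) - 1*125 = (4 - (-4 + 5))*(-44) - 125 = (4 - 1*1)*(-44) - 125 = (4 - 1)*(-44) - 125 = 3*(-44) - 125 = -132 - 125 = -257)
(-247 + N)*(-242) = (-247 - 257)*(-242) = -504*(-242) = 121968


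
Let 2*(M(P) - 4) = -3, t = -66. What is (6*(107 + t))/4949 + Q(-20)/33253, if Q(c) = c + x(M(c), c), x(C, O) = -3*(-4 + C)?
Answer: 16207057/329138194 ≈ 0.049241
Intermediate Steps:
M(P) = 5/2 (M(P) = 4 + (½)*(-3) = 4 - 3/2 = 5/2)
x(C, O) = 12 - 3*C
Q(c) = 9/2 + c (Q(c) = c + (12 - 3*5/2) = c + (12 - 15/2) = c + 9/2 = 9/2 + c)
(6*(107 + t))/4949 + Q(-20)/33253 = (6*(107 - 66))/4949 + (9/2 - 20)/33253 = (6*41)*(1/4949) - 31/2*1/33253 = 246*(1/4949) - 31/66506 = 246/4949 - 31/66506 = 16207057/329138194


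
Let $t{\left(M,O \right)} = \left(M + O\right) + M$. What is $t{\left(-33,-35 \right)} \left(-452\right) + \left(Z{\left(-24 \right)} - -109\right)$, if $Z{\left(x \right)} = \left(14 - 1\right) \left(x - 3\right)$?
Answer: $45410$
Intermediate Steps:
$Z{\left(x \right)} = -39 + 13 x$ ($Z{\left(x \right)} = 13 \left(-3 + x\right) = -39 + 13 x$)
$t{\left(M,O \right)} = O + 2 M$
$t{\left(-33,-35 \right)} \left(-452\right) + \left(Z{\left(-24 \right)} - -109\right) = \left(-35 + 2 \left(-33\right)\right) \left(-452\right) + \left(\left(-39 + 13 \left(-24\right)\right) - -109\right) = \left(-35 - 66\right) \left(-452\right) + \left(\left(-39 - 312\right) + 109\right) = \left(-101\right) \left(-452\right) + \left(-351 + 109\right) = 45652 - 242 = 45410$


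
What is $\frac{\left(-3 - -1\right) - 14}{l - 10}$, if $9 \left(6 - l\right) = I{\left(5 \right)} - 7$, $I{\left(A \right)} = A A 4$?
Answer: $\frac{48}{43} \approx 1.1163$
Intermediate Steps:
$I{\left(A \right)} = 4 A^{2}$ ($I{\left(A \right)} = A^{2} \cdot 4 = 4 A^{2}$)
$l = - \frac{13}{3}$ ($l = 6 - \frac{4 \cdot 5^{2} - 7}{9} = 6 - \frac{4 \cdot 25 - 7}{9} = 6 - \frac{100 - 7}{9} = 6 - \frac{31}{3} = - \frac{13}{3} \approx -4.3333$)
$\frac{\left(-3 - -1\right) - 14}{l - 10} = \frac{\left(-3 - -1\right) - 14}{- \frac{13}{3} - 10} = \frac{\left(-3 + 1\right) - 14}{- \frac{43}{3}} = - \frac{3 \left(-2 - 14\right)}{43} = \left(- \frac{3}{43}\right) \left(-16\right) = \frac{48}{43}$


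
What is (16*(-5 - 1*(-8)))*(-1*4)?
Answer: -192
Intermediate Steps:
(16*(-5 - 1*(-8)))*(-1*4) = (16*(-5 + 8))*(-4) = (16*3)*(-4) = 48*(-4) = -192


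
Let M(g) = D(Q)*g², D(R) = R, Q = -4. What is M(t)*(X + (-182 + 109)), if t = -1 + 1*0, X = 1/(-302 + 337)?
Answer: 10216/35 ≈ 291.89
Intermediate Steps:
X = 1/35 ≈ 0.028571
t = -1 (t = -1 + 0 = -1)
M(g) = -4*g²
M(t)*(X + (-182 + 109)) = (-4*(-1)²)*(1/35 + (-182 + 109)) = (-4*1)*(1/35 - 73) = -4*(-2554/35) = 10216/35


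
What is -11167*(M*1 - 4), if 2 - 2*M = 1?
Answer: 78169/2 ≈ 39085.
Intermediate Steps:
M = ½ (M = 1 - ½*1 = 1 - ½ = ½ ≈ 0.50000)
-11167*(M*1 - 4) = -11167*((½)*1 - 4) = -11167*(½ - 4) = -11167*(-7/2) = 78169/2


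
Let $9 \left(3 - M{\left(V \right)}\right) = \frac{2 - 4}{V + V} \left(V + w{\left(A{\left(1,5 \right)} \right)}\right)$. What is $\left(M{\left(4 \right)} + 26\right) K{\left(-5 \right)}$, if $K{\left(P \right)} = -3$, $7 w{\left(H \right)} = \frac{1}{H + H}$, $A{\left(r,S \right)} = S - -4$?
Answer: $- \frac{132049}{1512} \approx -87.334$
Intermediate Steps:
$A{\left(r,S \right)} = 4 + S$ ($A{\left(r,S \right)} = S + 4 = 4 + S$)
$w{\left(H \right)} = \frac{1}{14 H}$ ($w{\left(H \right)} = \frac{1}{7 \left(H + H\right)} = \frac{1}{7 \cdot 2 H} = \frac{\frac{1}{2} \frac{1}{H}}{7} = \frac{1}{14 H}$)
$M{\left(V \right)} = 3 + \frac{\frac{1}{126} + V}{9 V}$ ($M{\left(V \right)} = 3 - \frac{\frac{2 - 4}{V + V} \left(V + \frac{1}{14 \left(4 + 5\right)}\right)}{9} = 3 - \frac{- \frac{2}{2 V} \left(V + \frac{1}{14 \cdot 9}\right)}{9} = 3 - \frac{- 2 \frac{1}{2 V} \left(V + \frac{1}{14} \cdot \frac{1}{9}\right)}{9} = 3 - \frac{- \frac{1}{V} \left(V + \frac{1}{126}\right)}{9} = 3 - \frac{- \frac{1}{V} \left(\frac{1}{126} + V\right)}{9} = 3 - \frac{\left(-1\right) \frac{1}{V} \left(\frac{1}{126} + V\right)}{9} = 3 + \frac{\frac{1}{126} + V}{9 V}$)
$\left(M{\left(4 \right)} + 26\right) K{\left(-5 \right)} = \left(\frac{1 + 3528 \cdot 4}{1134 \cdot 4} + 26\right) \left(-3\right) = \left(\frac{1}{1134} \cdot \frac{1}{4} \left(1 + 14112\right) + 26\right) \left(-3\right) = \left(\frac{1}{1134} \cdot \frac{1}{4} \cdot 14113 + 26\right) \left(-3\right) = \left(\frac{14113}{4536} + 26\right) \left(-3\right) = \frac{132049}{4536} \left(-3\right) = - \frac{132049}{1512}$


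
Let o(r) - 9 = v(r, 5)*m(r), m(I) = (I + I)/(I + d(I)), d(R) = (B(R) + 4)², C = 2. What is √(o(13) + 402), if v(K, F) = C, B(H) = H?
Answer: √9375137/151 ≈ 20.277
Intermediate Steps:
v(K, F) = 2
d(R) = (4 + R)² (d(R) = (R + 4)² = (4 + R)²)
m(I) = 2*I/(I + (4 + I)²) (m(I) = (I + I)/(I + (4 + I)²) = (2*I)/(I + (4 + I)²) = 2*I/(I + (4 + I)²))
o(r) = 9 + 4*r/(r + (4 + r)²) (o(r) = 9 + 2*(2*r/(r + (4 + r)²)) = 9 + 4*r/(r + (4 + r)²))
√(o(13) + 402) = √((9*(4 + 13)² + 13*13)/(13 + (4 + 13)²) + 402) = √((9*17² + 169)/(13 + 17²) + 402) = √((9*289 + 169)/(13 + 289) + 402) = √((2601 + 169)/302 + 402) = √((1/302)*2770 + 402) = √(1385/151 + 402) = √(62087/151) = √9375137/151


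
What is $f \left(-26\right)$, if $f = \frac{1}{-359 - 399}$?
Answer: $\frac{13}{379} \approx 0.034301$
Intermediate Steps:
$f = - \frac{1}{758}$ ($f = \frac{1}{-758} = - \frac{1}{758} \approx -0.0013193$)
$f \left(-26\right) = \left(- \frac{1}{758}\right) \left(-26\right) = \frac{13}{379}$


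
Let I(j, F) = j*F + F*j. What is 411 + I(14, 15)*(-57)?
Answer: -23529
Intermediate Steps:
I(j, F) = 2*F*j (I(j, F) = F*j + F*j = 2*F*j)
411 + I(14, 15)*(-57) = 411 + (2*15*14)*(-57) = 411 + 420*(-57) = 411 - 23940 = -23529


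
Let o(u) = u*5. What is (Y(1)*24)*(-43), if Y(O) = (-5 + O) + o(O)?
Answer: -1032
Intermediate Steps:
o(u) = 5*u
Y(O) = -5 + 6*O (Y(O) = (-5 + O) + 5*O = -5 + 6*O)
(Y(1)*24)*(-43) = ((-5 + 6*1)*24)*(-43) = ((-5 + 6)*24)*(-43) = (1*24)*(-43) = 24*(-43) = -1032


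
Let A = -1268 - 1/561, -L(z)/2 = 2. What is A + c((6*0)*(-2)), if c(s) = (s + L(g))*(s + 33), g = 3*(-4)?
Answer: -785401/561 ≈ -1400.0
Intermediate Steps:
g = -12
L(z) = -4 (L(z) = -2*2 = -4)
A = -711349/561 (A = -1268 - 1*1/561 = -1268 - 1/561 = -711349/561 ≈ -1268.0)
c(s) = (-4 + s)*(33 + s) (c(s) = (s - 4)*(s + 33) = (-4 + s)*(33 + s))
A + c((6*0)*(-2)) = -711349/561 + (-132 + ((6*0)*(-2))² + 29*((6*0)*(-2))) = -711349/561 + (-132 + (0*(-2))² + 29*(0*(-2))) = -711349/561 + (-132 + 0² + 29*0) = -711349/561 + (-132 + 0 + 0) = -711349/561 - 132 = -785401/561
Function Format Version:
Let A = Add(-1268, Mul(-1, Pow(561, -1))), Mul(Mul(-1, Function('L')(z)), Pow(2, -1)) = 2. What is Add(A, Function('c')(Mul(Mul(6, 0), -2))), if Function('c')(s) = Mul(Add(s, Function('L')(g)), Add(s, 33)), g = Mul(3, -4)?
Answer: Rational(-785401, 561) ≈ -1400.0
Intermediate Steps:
g = -12
Function('L')(z) = -4 (Function('L')(z) = Mul(-2, 2) = -4)
A = Rational(-711349, 561) (A = Add(-1268, Mul(-1, Rational(1, 561))) = Add(-1268, Rational(-1, 561)) = Rational(-711349, 561) ≈ -1268.0)
Function('c')(s) = Mul(Add(-4, s), Add(33, s)) (Function('c')(s) = Mul(Add(s, -4), Add(s, 33)) = Mul(Add(-4, s), Add(33, s)))
Add(A, Function('c')(Mul(Mul(6, 0), -2))) = Add(Rational(-711349, 561), Add(-132, Pow(Mul(Mul(6, 0), -2), 2), Mul(29, Mul(Mul(6, 0), -2)))) = Add(Rational(-711349, 561), Add(-132, Pow(Mul(0, -2), 2), Mul(29, Mul(0, -2)))) = Add(Rational(-711349, 561), Add(-132, Pow(0, 2), Mul(29, 0))) = Add(Rational(-711349, 561), Add(-132, 0, 0)) = Add(Rational(-711349, 561), -132) = Rational(-785401, 561)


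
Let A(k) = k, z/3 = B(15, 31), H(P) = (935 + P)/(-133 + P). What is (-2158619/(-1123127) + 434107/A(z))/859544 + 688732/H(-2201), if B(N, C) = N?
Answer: 2909707746412156496441/2291563829616390 ≈ 1.2697e+6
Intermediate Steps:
H(P) = (935 + P)/(-133 + P)
z = 45 (z = 3*15 = 45)
(-2158619/(-1123127) + 434107/A(z))/859544 + 688732/H(-2201) = (-2158619/(-1123127) + 434107/45)/859544 + 688732/(((935 - 2201)/(-133 - 2201))) = (-2158619*(-1/1123127) + 434107*(1/45))*(1/859544) + 688732/((-1266/(-2334))) = (2158619/1123127 + 434107/45)*(1/859544) + 688732/((-1/2334*(-1266))) = (487654430444/50540715)*(1/859544) + 688732/(211/389) = 121913607611/10860492083490 + 688732*(389/211) = 121913607611/10860492083490 + 267916748/211 = 2909707746412156496441/2291563829616390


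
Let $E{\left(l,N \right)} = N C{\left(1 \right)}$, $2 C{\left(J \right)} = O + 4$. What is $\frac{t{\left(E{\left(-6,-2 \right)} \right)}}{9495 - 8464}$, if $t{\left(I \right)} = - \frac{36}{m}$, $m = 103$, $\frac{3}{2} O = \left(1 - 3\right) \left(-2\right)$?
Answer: $- \frac{36}{106193} \approx -0.00033901$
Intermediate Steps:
$O = \frac{8}{3}$ ($O = \frac{2 \left(1 - 3\right) \left(-2\right)}{3} = \frac{2 \left(\left(-2\right) \left(-2\right)\right)}{3} = \frac{2}{3} \cdot 4 = \frac{8}{3} \approx 2.6667$)
$C{\left(J \right)} = \frac{10}{3}$ ($C{\left(J \right)} = \frac{\frac{8}{3} + 4}{2} = \frac{1}{2} \cdot \frac{20}{3} = \frac{10}{3}$)
$E{\left(l,N \right)} = \frac{10 N}{3}$ ($E{\left(l,N \right)} = N \frac{10}{3} = \frac{10 N}{3}$)
$t{\left(I \right)} = - \frac{36}{103}$
$\frac{t{\left(E{\left(-6,-2 \right)} \right)}}{9495 - 8464} = - \frac{36}{103 \left(9495 - 8464\right)} = - \frac{36}{103 \cdot 1031} = \left(- \frac{36}{103}\right) \frac{1}{1031} = - \frac{36}{106193}$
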